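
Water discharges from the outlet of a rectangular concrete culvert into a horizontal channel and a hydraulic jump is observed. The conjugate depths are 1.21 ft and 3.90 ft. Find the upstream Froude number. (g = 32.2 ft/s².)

Fr₁ = 2.61

For a rectangular channel the momentum equation gives q² = ½·g·y₁·y₂·(y₁ + y₂) = ½×32.2×1.21×3.90×5.11 = 388.
q = √388 = 19.7 ft²/s.
V₁ = q/y₁ = 16.3 ft/s; Fr₁ = V₁/√(g·y₁) = 2.61.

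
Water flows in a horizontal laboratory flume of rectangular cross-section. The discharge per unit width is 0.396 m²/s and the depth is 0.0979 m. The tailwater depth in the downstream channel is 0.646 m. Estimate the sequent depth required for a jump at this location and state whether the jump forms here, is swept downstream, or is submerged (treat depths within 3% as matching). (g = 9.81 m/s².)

y₂ = 0.525 m; the jump is submerged

V₁ = q/y₁ = 0.396/0.0979 = 4.04 m/s. Fr₁ = V₁/√(g·y₁) = 4.04/√(9.81×0.0979) = 4.13.
By Bélanger, y₂/y₁ = ½[√(1 + 8Fr₁²) − 1] = ½[√137.3 − 1] = 5.36.
y₂ = 5.36 × 0.0979 = 0.525 m.
Tailwater y_tw = 0.646 m: y_tw > y₂, so the jump is submerged.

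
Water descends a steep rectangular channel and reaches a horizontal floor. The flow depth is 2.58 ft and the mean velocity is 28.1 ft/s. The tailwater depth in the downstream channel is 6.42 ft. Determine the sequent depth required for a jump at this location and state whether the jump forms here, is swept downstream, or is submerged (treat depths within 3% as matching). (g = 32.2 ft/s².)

Fr₁ = V₁/√(g·y₁) = 28.1/√(32.2×2.58) = 3.08.
Bélanger equation: y₂/y₁ = ½[√(1 + 8Fr₁²) − 1] = ½[√77.04 − 1] = 3.89.
y₂ = 3.89 × 2.58 = 10.0 ft.
Tailwater y_tw = 6.42 ft: y_tw < y₂, so the jump is swept downstream.

y₂ = 10.0 ft; the jump is swept downstream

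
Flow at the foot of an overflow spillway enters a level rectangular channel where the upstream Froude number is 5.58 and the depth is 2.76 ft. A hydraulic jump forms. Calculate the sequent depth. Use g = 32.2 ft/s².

Fr₁ = 5.58 (given).
Bélanger equation: y₂/y₁ = ½[√(1 + 8Fr₁²) − 1] = ½[√250.1 − 1] = 7.41.
y₂ = 7.41 × 2.76 = 20.4 ft.

y₂ = 20.4 ft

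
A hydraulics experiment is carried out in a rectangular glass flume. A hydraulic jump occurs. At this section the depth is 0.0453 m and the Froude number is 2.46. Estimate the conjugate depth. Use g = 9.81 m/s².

Fr₁ = 2.46 (given).
Sequent-depth ratio: y₂/y₁ = ½[√(1 + 8Fr₁²) − 1] = ½[√49.41 − 1] = 3.01.
y₂ = 3.01 × 0.0453 = 0.137 m.

y₂ = 0.137 m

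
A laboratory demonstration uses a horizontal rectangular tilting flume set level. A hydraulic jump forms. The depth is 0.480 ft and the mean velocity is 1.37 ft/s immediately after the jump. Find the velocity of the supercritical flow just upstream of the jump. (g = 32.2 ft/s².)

Fr₂ = V₂/√(g·y₂) = 1.37/√(32.2×0.480) = 0.348.
The Bélanger relation is symmetric: y₁/y₂ = ½[√(1 + 8Fr₂²) − 1] = ½[√1.971 − 1] = 0.202.
y₁ = 0.202 × 0.480 = 0.0970 ft.
V₁ = q/y₁ = 0.658/0.0970 = 6.78 ft/s.

V₁ = 6.78 ft/s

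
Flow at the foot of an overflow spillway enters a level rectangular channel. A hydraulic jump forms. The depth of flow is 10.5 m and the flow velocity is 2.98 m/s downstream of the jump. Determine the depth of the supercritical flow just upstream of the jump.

Fr₂ = V₂/√(g·y₂) = 2.98/√(9.81×10.5) = 0.294.
From the momentum equation (using Fr₂), y₁/y₂ = ½[√(1 + 8Fr₂²) − 1] = ½[√1.690 − 1] = 0.150.
y₁ = 0.150 × 10.5 = 1.57 m.

y₁ = 1.57 m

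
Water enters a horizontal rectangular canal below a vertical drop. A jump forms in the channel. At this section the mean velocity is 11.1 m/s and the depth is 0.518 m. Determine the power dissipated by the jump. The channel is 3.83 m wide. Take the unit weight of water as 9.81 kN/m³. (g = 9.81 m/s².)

Fr₁ = V₁/√(g·y₁) = 11.1/√(9.81×0.518) = 4.92.
Bélanger equation: y₂/y₁ = ½[√(1 + 8Fr₁²) − 1] = ½[√195.0 − 1] = 6.48.
y₂ = 6.48 × 0.518 = 3.36 m.
Head loss: ΔE = (y₂ − y₁)³/(4y₁y₂) = (3.36 − 0.518)³/(4×0.518×3.36) = 22.9/6.96 = 3.29 m.
q = V₁·y₁ = 11.1 × 0.518 = 5.75 m²/s. Q = q·b = 5.75 × 3.83 = 22.0 m³/s. P = γ·Q·ΔE = 9.81 × 22.0 × 3.29 = 711 kW.

P = 711 kW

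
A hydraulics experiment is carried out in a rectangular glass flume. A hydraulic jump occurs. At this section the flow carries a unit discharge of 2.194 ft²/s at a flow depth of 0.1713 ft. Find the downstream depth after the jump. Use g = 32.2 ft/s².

y₂ = 1.238 ft

V₁ = q/y₁ = 2.194/0.1713 = 12.81 ft/s. Fr₁ = V₁/√(g·y₁) = 12.81/√(32.2×0.1713) = 5.453.
By Bélanger, y₂/y₁ = ½[√(1 + 8Fr₁²) − 1] = ½[√238.92 − 1] = 7.229.
y₂ = 7.229 × 0.1713 = 1.238 ft.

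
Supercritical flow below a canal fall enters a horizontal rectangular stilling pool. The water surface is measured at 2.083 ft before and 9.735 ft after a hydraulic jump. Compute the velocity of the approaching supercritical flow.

V₁ = 29.82 ft/s

For a rectangular channel the momentum equation gives q² = ½·g·y₁·y₂·(y₁ + y₂) = ½×32.2×2.083×9.735×11.82 = 3858.
q = √3858 = 62.12 ft²/s.
V₁ = q/y₁ = 62.12/2.083 = 29.82 ft/s.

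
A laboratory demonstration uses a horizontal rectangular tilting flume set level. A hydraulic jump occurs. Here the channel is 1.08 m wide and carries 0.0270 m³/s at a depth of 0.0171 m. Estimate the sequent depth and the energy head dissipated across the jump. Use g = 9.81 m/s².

y₂ = 0.0782 m; ΔE = 0.0426 m

q = Q/b = 0.0270/1.08 = 0.0250 m²/s; V₁ = q/y₁ = 1.46 m/s. Fr₁ = V₁/√(g·y₁) = 3.57.
Bélanger equation: y₂/y₁ = ½[√(1 + 8Fr₁²) − 1] = ½[√102.9 − 1] = 4.57.
y₂ = 4.57 × 0.0171 = 0.0782 m.
Head loss: ΔE = (y₂ − y₁)³/(4y₁y₂) = (0.0782 − 0.0171)³/(4×0.0171×0.0782) = 0.000228/0.00535 = 0.0426 m.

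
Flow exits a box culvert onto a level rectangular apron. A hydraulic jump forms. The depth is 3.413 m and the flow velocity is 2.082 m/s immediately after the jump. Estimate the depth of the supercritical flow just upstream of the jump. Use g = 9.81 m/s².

Fr₂ = V₂/√(g·y₂) = 2.082/√(9.81×3.413) = 0.3598.
From the momentum equation (using Fr₂), y₁/y₂ = ½[√(1 + 8Fr₂²) − 1] = ½[√2.0357 − 1] = 0.2134.
y₁ = 0.2134 × 3.413 = 0.7283 m.

y₁ = 0.7283 m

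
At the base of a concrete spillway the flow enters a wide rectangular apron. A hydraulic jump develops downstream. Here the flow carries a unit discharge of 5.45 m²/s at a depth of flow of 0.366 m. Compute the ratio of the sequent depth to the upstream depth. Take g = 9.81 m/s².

y₂/y₁ = 10.6

V₁ = q/y₁ = 5.45/0.366 = 14.9 m/s. Fr₁ = V₁/√(g·y₁) = 14.9/√(9.81×0.366) = 7.86.
Bélanger equation: y₂/y₁ = ½[√(1 + 8Fr₁²) − 1] = ½[√495.0 − 1] = 10.6.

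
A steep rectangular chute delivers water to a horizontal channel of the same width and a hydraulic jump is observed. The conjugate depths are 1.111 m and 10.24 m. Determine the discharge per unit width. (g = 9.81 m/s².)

For a rectangular channel the momentum equation gives q² = ½·g·y₁·y₂·(y₁ + y₂) = ½×9.81×1.111×10.24×11.35 = 633.4.
q = √633.4 = 25.17 m²/s.

q = 25.17 m²/s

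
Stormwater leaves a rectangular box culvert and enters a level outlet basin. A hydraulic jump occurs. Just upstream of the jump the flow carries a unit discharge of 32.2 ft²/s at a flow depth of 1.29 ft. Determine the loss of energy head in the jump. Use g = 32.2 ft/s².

ΔE = 4.13 ft

V₁ = q/y₁ = 32.2/1.29 = 25.0 ft/s. Fr₁ = V₁/√(g·y₁) = 25.0/√(32.2×1.29) = 3.87.
Conjugate-depth relation: y₂/y₁ = ½[√(1 + 8Fr₁²) − 1] = ½[√121.0 − 1] = 5.00.
y₂ = 5.00 × 1.29 = 6.45 ft.
Head loss: ΔE = (y₂ − y₁)³/(4y₁y₂) = (6.45 − 1.29)³/(4×1.29×6.45) = 137/33.3 = 4.13 ft.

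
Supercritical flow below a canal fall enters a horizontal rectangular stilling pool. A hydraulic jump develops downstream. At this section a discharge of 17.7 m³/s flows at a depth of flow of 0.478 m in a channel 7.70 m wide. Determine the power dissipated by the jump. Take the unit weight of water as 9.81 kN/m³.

P = 36.7 kW

q = Q/b = 17.7/7.70 = 2.30 m²/s; V₁ = q/y₁ = 4.81 m/s. Fr₁ = V₁/√(g·y₁) = 2.22.
Sequent-depth ratio: y₂/y₁ = ½[√(1 + 8Fr₁²) − 1] = ½[√40.46 − 1] = 2.68.
y₂ = 2.68 × 0.478 = 1.28 m.
V₂ = q/y₂ = 2.30/1.28 = 1.79 m/s. E₁ = y₁ + V₁²/2g = 1.66 m; E₂ = y₂ + V₂²/2g = 1.45 m. ΔE = E₁ − E₂ = 0.211 m.
P = γ·Q·ΔE = 9.81 × 17.7 × 0.211 = 36.7 kW.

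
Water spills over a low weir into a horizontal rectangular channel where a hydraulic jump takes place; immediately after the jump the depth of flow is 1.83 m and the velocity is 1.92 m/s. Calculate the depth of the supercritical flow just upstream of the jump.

Fr₂ = V₂/√(g·y₂) = 1.92/√(9.81×1.83) = 0.453.
From the momentum equation (using Fr₂), y₁/y₂ = ½[√(1 + 8Fr₂²) − 1] = ½[√2.643 − 1] = 0.313.
y₁ = 0.313 × 1.83 = 0.572 m.

y₁ = 0.572 m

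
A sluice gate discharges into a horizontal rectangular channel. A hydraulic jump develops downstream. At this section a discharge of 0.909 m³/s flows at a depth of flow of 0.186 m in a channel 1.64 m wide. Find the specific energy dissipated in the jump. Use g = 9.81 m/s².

q = Q/b = 0.909/1.64 = 0.554 m²/s; V₁ = q/y₁ = 2.98 m/s. Fr₁ = V₁/√(g·y₁) = 2.21.
Sequent-depth ratio: y₂/y₁ = ½[√(1 + 8Fr₁²) − 1] = ½[√39.93 − 1] = 2.66.
y₂ = 2.66 × 0.186 = 0.495 m.
Head loss: ΔE = (y₂ − y₁)³/(4y₁y₂) = (0.495 − 0.186)³/(4×0.186×0.495) = 0.0294/0.368 = 0.0799 m.

ΔE = 0.0799 m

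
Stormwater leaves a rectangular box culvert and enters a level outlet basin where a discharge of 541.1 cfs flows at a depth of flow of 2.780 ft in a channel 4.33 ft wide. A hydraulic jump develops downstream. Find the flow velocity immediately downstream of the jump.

q = Q/b = 541.1/4.33 = 125.0 ft²/s; V₁ = q/y₁ = 44.95 ft/s. Fr₁ = V₁/√(g·y₁) = 4.751.
Sequent-depth ratio: y₂/y₁ = ½[√(1 + 8Fr₁²) − 1] = ½[√181.58 − 1] = 6.238.
y₂ = 6.238 × 2.780 = 17.34 ft.
V₂ = q/y₂ = 125.0/17.34 = 7.206 ft/s.

V₂ = 7.206 ft/s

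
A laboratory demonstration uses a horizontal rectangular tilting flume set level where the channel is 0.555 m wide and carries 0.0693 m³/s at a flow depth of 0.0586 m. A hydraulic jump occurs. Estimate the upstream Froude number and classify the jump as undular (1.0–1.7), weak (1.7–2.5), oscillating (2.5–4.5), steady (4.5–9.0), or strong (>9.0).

Fr₁ = 2.81; oscillating jump

q = Q/b = 0.0693/0.555 = 0.125 m²/s; V₁ = q/y₁ = 2.13 m/s. Fr₁ = V₁/√(g·y₁) = 2.81.
Fr₁ = 2.81 lies in the oscillating range.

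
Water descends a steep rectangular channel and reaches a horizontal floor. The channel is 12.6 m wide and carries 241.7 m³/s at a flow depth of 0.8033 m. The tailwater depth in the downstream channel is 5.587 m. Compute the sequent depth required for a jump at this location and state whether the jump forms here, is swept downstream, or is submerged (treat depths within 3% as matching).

y₂ = 9.270 m; the jump is swept downstream

q = Q/b = 241.7/12.6 = 19.18 m²/s; V₁ = q/y₁ = 23.88 m/s. Fr₁ = V₁/√(g·y₁) = 8.507.
From the momentum equation for a rectangular channel, y₂/y₁ = ½[√(1 + 8Fr₁²) − 1] = ½[√579.90 − 1] = 11.54.
y₂ = 11.54 × 0.8033 = 9.270 m.
Tailwater y_tw = 5.587 m: y_tw < y₂, so the jump is swept downstream.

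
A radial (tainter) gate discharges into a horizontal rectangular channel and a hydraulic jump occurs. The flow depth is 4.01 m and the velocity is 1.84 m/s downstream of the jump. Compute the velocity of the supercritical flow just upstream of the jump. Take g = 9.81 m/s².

Fr₂ = V₂/√(g·y₂) = 1.84/√(9.81×4.01) = 0.293.
The Bélanger relation is symmetric: y₁/y₂ = ½[√(1 + 8Fr₂²) − 1] = ½[√1.689 − 1] = 0.150.
y₁ = 0.150 × 4.01 = 0.600 m.
V₁ = q/y₁ = 7.38/0.600 = 12.3 m/s.

V₁ = 12.3 m/s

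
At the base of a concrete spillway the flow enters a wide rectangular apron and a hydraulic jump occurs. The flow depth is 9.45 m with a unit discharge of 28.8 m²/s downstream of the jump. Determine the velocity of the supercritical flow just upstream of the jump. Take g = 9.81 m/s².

V₂ = q/y₂ = 28.8/9.45 = 3.05 m/s; Fr₂ = V₂/√(g·y₂) = 0.317.
The Bélanger relation is symmetric: y₁/y₂ = ½[√(1 + 8Fr₂²) − 1] = ½[√1.802 − 1] = 0.171.
y₁ = 0.171 × 9.45 = 1.62 m.
V₁ = q/y₁ = 28.8/1.62 = 17.8 m/s.

V₁ = 17.8 m/s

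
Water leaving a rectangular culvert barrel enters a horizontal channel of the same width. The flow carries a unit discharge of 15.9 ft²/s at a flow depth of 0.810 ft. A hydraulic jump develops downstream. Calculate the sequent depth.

y₂ = 4.02 ft

V₁ = q/y₁ = 15.9/0.810 = 19.6 ft/s. Fr₁ = V₁/√(g·y₁) = 19.6/√(32.2×0.810) = 3.84.
Sequent-depth ratio: y₂/y₁ = ½[√(1 + 8Fr₁²) − 1] = ½[√119.2 − 1] = 4.96.
y₂ = 4.96 × 0.810 = 4.02 ft.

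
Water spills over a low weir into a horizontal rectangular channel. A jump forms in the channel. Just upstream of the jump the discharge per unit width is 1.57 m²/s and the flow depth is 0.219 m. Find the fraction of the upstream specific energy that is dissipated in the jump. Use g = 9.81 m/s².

V₁ = q/y₁ = 1.57/0.219 = 7.17 m/s. Fr₁ = V₁/√(g·y₁) = 7.17/√(9.81×0.219) = 4.89.
Conjugate-depth relation: y₂/y₁ = ½[√(1 + 8Fr₁²) − 1] = ½[√192.4 − 1] = 6.43.
y₂ = 6.43 × 0.219 = 1.41 m.
E₁ = y₁ + V₁²/2g = 2.84 m. ΔE = (y₂ − y₁)³/(4y₁y₂) = 1.37 m. ΔE/E₁ = 1.37/2.84 = 0.481.

ΔE/E₁ = 0.481 (48.1%)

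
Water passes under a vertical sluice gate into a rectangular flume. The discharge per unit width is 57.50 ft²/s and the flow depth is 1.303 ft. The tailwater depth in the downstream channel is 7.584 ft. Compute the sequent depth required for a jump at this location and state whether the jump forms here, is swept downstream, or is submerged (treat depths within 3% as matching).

y₂ = 11.92 ft; the jump is swept downstream

V₁ = q/y₁ = 57.50/1.303 = 44.13 ft/s. Fr₁ = V₁/√(g·y₁) = 44.13/√(32.2×1.303) = 6.813.
By Bélanger, y₂/y₁ = ½[√(1 + 8Fr₁²) − 1] = ½[√372.31 − 1] = 9.148.
y₂ = 9.148 × 1.303 = 11.92 ft.
Tailwater y_tw = 7.584 ft: y_tw < y₂, so the jump is swept downstream.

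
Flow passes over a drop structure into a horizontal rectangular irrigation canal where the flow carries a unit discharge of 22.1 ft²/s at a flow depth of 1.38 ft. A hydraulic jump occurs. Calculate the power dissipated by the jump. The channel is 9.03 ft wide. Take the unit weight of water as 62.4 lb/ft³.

P = 19.3 hp

V₁ = q/y₁ = 22.1/1.38 = 16.0 ft/s. Fr₁ = V₁/√(g·y₁) = 16.0/√(32.2×1.38) = 2.40.
By Bélanger, y₂/y₁ = ½[√(1 + 8Fr₁²) − 1] = ½[√47.17 − 1] = 2.93.
y₂ = 2.93 × 1.38 = 4.05 ft.
V₂ = q/y₂ = 22.1/4.05 = 5.46 ft/s. E₁ = y₁ + V₁²/2g = 5.36 ft; E₂ = y₂ + V₂²/2g = 4.51 ft. ΔE = E₁ − E₂ = 0.851 ft.
Q = q·b = 22.1 × 9.03 = 200 cfs. P = γ·Q·ΔE/550 = 62.4 × 200 × 0.851 / 550 = 19.3 hp.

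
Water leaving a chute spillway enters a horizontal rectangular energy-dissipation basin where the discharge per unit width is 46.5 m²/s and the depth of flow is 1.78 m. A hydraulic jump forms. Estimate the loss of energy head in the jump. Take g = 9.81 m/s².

ΔE = 21.2 m

V₁ = q/y₁ = 46.5/1.78 = 26.1 m/s. Fr₁ = V₁/√(g·y₁) = 26.1/√(9.81×1.78) = 6.25.
By Bélanger, y₂/y₁ = ½[√(1 + 8Fr₁²) − 1] = ½[√313.7 − 1] = 8.36.
y₂ = 8.36 × 1.78 = 14.9 m.
V₂ = q/y₂ = 46.5/14.9 = 3.13 m/s. E₁ = y₁ + V₁²/2g = 36.6 m; E₂ = y₂ + V₂²/2g = 15.4 m. ΔE = E₁ − E₂ = 21.2 m.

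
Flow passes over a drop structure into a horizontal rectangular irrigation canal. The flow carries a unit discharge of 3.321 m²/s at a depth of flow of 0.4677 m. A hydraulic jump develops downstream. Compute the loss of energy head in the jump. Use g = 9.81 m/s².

ΔE = 0.9216 m

V₁ = q/y₁ = 3.321/0.4677 = 7.101 m/s. Fr₁ = V₁/√(g·y₁) = 7.101/√(9.81×0.4677) = 3.315.
Sequent-depth ratio: y₂/y₁ = ½[√(1 + 8Fr₁²) − 1] = ½[√88.914 − 1] = 4.215.
y₂ = 4.215 × 0.4677 = 1.971 m.
V₂ = q/y₂ = 3.321/1.971 = 1.685 m/s. E₁ = y₁ + V₁²/2g = 3.038 m; E₂ = y₂ + V₂²/2g = 2.116 m. ΔE = E₁ − E₂ = 0.9216 m.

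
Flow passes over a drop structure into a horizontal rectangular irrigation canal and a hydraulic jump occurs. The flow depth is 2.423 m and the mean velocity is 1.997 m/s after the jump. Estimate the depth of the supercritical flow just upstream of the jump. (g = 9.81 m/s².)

Fr₂ = V₂/√(g·y₂) = 1.997/√(9.81×2.423) = 0.4096.
Applying the sequent-depth relation in reverse, y₁/y₂ = ½[√(1 + 8Fr₂²) − 1] = ½[√2.3422 − 1] = 0.2652.
y₁ = 0.2652 × 2.423 = 0.6426 m.

y₁ = 0.6426 m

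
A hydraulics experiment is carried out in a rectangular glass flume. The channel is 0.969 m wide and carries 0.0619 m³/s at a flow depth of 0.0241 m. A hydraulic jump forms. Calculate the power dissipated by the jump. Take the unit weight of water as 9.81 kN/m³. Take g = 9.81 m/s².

q = Q/b = 0.0619/0.969 = 0.0639 m²/s; V₁ = q/y₁ = 2.65 m/s. Fr₁ = V₁/√(g·y₁) = 5.45.
Conjugate-depth relation: y₂/y₁ = ½[√(1 + 8Fr₁²) − 1] = ½[√238.7 − 1] = 7.23.
y₂ = 7.23 × 0.0241 = 0.174 m.
V₂ = q/y₂ = 0.0639/0.174 = 0.367 m/s. E₁ = y₁ + V₁²/2g = 0.382 m; E₂ = y₂ + V₂²/2g = 0.181 m. ΔE = E₁ − E₂ = 0.201 m.
P = γ·Q·ΔE = 9.81 × 0.0619 × 0.201 = 0.122 kW.

P = 0.122 kW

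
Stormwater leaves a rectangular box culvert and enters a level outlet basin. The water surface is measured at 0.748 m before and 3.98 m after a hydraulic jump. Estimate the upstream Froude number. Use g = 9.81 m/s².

Fr₁ = 4.10

For a rectangular channel the momentum equation gives q² = ½·g·y₁·y₂·(y₁ + y₂) = ½×9.81×0.748×3.98×4.73 = 69.0.
q = √69.0 = 8.31 m²/s.
V₁ = q/y₁ = 11.1 m/s; Fr₁ = V₁/√(g·y₁) = 4.10.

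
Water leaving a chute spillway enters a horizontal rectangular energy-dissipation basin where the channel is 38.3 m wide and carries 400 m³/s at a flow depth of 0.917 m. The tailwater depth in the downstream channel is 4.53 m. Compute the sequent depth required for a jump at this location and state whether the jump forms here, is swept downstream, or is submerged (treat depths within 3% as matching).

q = Q/b = 400/38.3 = 10.4 m²/s; V₁ = q/y₁ = 11.4 m/s. Fr₁ = V₁/√(g·y₁) = 3.80.
Bélanger equation: y₂/y₁ = ½[√(1 + 8Fr₁²) − 1] = ½[√116.4 − 1] = 4.89.
y₂ = 4.89 × 0.917 = 4.49 m.
Tailwater y_tw = 4.53 m: y_tw ≈ y₂, so the jump forms here.

y₂ = 4.49 m; the jump forms here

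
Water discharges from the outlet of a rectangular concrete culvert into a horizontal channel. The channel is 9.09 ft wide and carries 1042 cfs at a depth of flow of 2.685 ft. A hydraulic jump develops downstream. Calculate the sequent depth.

y₂ = 16.14 ft

q = Q/b = 1042/9.09 = 114.6 ft²/s; V₁ = q/y₁ = 42.69 ft/s. Fr₁ = V₁/√(g·y₁) = 4.592.
Bélanger equation: y₂/y₁ = ½[√(1 + 8Fr₁²) − 1] = ½[√169.66 − 1] = 6.013.
y₂ = 6.013 × 2.685 = 16.14 ft.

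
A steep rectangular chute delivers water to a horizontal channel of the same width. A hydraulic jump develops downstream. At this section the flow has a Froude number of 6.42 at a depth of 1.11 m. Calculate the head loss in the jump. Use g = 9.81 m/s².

ΔE = 14.1 m

Fr₁ = 6.42 (given).
By Bélanger, y₂/y₁ = ½[√(1 + 8Fr₁²) − 1] = ½[√330.7 − 1] = 8.59.
y₂ = 8.59 × 1.11 = 9.54 m.
V₁ = Fr₁·√(g·y₁) = 6.42×√(9.81×1.11) = 21.2 m/s; q = V₁·y₁ = 23.5 m²/s. V₂ = q/y₂ = 23.5/9.54 = 2.47 m/s. E₁ = y₁ + V₁²/2g = 24.0 m; E₂ = y₂ + V₂²/2g = 9.85 m. ΔE = E₁ − E₂ = 14.1 m.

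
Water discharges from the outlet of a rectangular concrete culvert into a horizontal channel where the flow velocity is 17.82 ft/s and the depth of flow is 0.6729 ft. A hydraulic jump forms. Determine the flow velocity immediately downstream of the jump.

V₂ = 3.609 ft/s

Fr₁ = V₁/√(g·y₁) = 17.82/√(32.2×0.6729) = 3.828.
From the momentum equation for a rectangular channel, y₂/y₁ = ½[√(1 + 8Fr₁²) − 1] = ½[√118.25 − 1] = 4.937.
y₂ = 4.937 × 0.6729 = 3.322 ft.
q = V₁·y₁ = 17.82 × 0.6729 = 11.99 ft²/s.
V₂ = q/y₂ = 11.99/3.322 = 3.609 ft/s.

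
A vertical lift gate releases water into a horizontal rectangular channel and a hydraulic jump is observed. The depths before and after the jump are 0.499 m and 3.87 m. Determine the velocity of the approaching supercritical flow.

For a rectangular channel the momentum equation gives q² = ½·g·y₁·y₂·(y₁ + y₂) = ½×9.81×0.499×3.87×4.37 = 41.4.
q = √41.4 = 6.43 m²/s.
V₁ = q/y₁ = 6.43/0.499 = 12.9 m/s.

V₁ = 12.9 m/s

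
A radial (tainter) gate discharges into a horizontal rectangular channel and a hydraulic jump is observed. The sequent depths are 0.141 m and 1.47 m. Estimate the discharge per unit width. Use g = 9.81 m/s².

For a rectangular channel the momentum equation gives q² = ½·g·y₁·y₂·(y₁ + y₂) = ½×9.81×0.141×1.47×1.61 = 1.64.
q = √1.64 = 1.28 m²/s.

q = 1.28 m²/s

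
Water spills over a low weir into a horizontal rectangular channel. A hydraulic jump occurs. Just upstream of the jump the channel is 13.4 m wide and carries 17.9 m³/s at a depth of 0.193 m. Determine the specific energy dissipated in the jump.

q = Q/b = 17.9/13.4 = 1.34 m²/s; V₁ = q/y₁ = 6.92 m/s. Fr₁ = V₁/√(g·y₁) = 5.03.
Conjugate-depth relation: y₂/y₁ = ½[√(1 + 8Fr₁²) − 1] = ½[√203.4 − 1] = 6.63.
y₂ = 6.63 × 0.193 = 1.28 m.
V₂ = q/y₂ = 1.34/1.28 = 1.04 m/s. E₁ = y₁ + V₁²/2g = 2.63 m; E₂ = y₂ + V₂²/2g = 1.34 m. ΔE = E₁ − E₂ = 1.30 m.

ΔE = 1.30 m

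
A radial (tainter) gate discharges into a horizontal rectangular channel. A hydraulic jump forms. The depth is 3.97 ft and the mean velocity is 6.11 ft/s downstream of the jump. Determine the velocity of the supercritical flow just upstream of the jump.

Fr₂ = V₂/√(g·y₂) = 6.11/√(32.2×3.97) = 0.540.
Since the conjugate-depth ratio holds either way, y₁/y₂ = ½[√(1 + 8Fr₂²) − 1] = ½[√3.336 − 1] = 0.413.
y₁ = 0.413 × 3.97 = 1.64 ft.
V₁ = q/y₁ = 24.3/1.64 = 14.8 ft/s.

V₁ = 14.8 ft/s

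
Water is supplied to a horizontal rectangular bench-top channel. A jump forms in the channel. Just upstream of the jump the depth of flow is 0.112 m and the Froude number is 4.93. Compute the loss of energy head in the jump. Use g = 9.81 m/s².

Fr₁ = 4.93 (given).
Conjugate-depth relation: y₂/y₁ = ½[√(1 + 8Fr₁²) − 1] = ½[√195.4 − 1] = 6.49.
y₂ = 6.49 × 0.112 = 0.727 m.
Head loss: ΔE = (y₂ − y₁)³/(4y₁y₂) = (0.727 − 0.112)³/(4×0.112×0.727) = 0.232/0.326 = 0.714 m.

ΔE = 0.714 m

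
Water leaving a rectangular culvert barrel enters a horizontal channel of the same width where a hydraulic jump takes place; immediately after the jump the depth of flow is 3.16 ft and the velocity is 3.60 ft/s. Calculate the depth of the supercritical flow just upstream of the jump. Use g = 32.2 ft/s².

y₁ = 0.665 ft

Fr₂ = V₂/√(g·y₂) = 3.60/√(32.2×3.16) = 0.357.
The Bélanger relation is symmetric: y₁/y₂ = ½[√(1 + 8Fr₂²) − 1] = ½[√2.019 − 1] = 0.210.
y₁ = 0.210 × 3.16 = 0.665 ft.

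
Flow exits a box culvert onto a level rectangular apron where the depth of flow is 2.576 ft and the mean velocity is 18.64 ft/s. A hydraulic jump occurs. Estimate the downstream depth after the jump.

Fr₁ = V₁/√(g·y₁) = 18.64/√(32.2×2.576) = 2.047.
Bélanger equation: y₂/y₁ = ½[√(1 + 8Fr₁²) − 1] = ½[√34.510 − 1] = 2.437.
y₂ = 2.437 × 2.576 = 6.278 ft.

y₂ = 6.278 ft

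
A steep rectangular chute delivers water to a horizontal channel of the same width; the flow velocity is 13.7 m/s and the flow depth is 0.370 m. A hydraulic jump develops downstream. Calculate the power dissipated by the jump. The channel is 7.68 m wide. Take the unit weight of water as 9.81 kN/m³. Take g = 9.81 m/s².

Fr₁ = V₁/√(g·y₁) = 13.7/√(9.81×0.370) = 7.19.
Conjugate-depth relation: y₂/y₁ = ½[√(1 + 8Fr₁²) − 1] = ½[√414.7 − 1] = 9.68.
y₂ = 9.68 × 0.370 = 3.58 m.
Head loss: ΔE = (y₂ − y₁)³/(4y₁y₂) = (3.58 − 0.370)³/(4×0.370×3.58) = 33.1/5.30 = 6.25 m.
q = V₁·y₁ = 13.7 × 0.370 = 5.07 m²/s. Q = q·b = 5.07 × 7.68 = 38.9 m³/s. P = γ·Q·ΔE = 9.81 × 38.9 × 6.25 = 2388 kW.

P = 2388 kW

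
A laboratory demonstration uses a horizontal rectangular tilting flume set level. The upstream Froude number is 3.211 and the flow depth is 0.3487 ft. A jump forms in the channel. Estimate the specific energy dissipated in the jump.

ΔE = 0.6191 ft

Fr₁ = 3.211 (given).
By Bélanger, y₂/y₁ = ½[√(1 + 8Fr₁²) − 1] = ½[√83.484 − 1] = 4.068.
y₂ = 4.068 × 0.3487 = 1.419 ft.
Head loss: ΔE = (y₂ − y₁)³/(4y₁y₂) = (1.419 − 0.3487)³/(4×0.3487×1.419) = 1.225/1.979 = 0.6191 ft.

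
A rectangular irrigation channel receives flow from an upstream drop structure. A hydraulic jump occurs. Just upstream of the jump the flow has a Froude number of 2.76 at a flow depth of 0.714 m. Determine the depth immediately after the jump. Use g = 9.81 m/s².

Fr₁ = 2.76 (given).
By Bélanger, y₂/y₁ = ½[√(1 + 8Fr₁²) − 1] = ½[√61.94 − 1] = 3.44.
y₂ = 3.44 × 0.714 = 2.45 m.

y₂ = 2.45 m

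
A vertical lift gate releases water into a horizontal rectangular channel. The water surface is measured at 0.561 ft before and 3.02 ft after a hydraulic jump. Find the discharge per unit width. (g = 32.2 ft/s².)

q = 9.88 ft²/s

For a rectangular channel the momentum equation gives q² = ½·g·y₁·y₂·(y₁ + y₂) = ½×32.2×0.561×3.02×3.58 = 97.7.
q = √97.7 = 9.88 ft²/s.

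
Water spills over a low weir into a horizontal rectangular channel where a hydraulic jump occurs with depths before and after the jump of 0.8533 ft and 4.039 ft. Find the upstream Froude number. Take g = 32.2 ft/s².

For a rectangular channel the momentum equation gives q² = ½·g·y₁·y₂·(y₁ + y₂) = ½×32.2×0.8533×4.039×4.892 = 271.5.
q = √271.5 = 16.48 ft²/s.
V₁ = q/y₁ = 19.31 ft/s; Fr₁ = V₁/√(g·y₁) = 3.684.

Fr₁ = 3.684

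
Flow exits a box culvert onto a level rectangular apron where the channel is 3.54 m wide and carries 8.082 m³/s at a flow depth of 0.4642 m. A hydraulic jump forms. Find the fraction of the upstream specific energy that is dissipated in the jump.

ΔE/E₁ = 0.142 (14.2%)

q = Q/b = 8.082/3.54 = 2.283 m²/s; V₁ = q/y₁ = 4.918 m/s. Fr₁ = V₁/√(g·y₁) = 2.305.
From the momentum equation for a rectangular channel, y₂/y₁ = ½[√(1 + 8Fr₁²) − 1] = ½[√43.495 − 1] = 2.798.
y₂ = 2.798 × 0.4642 = 1.299 m.
E₁ = y₁ + V₁²/2g = 1.697 m. ΔE = (y₂ − y₁)³/(4y₁y₂) = 0.2409 m. ΔE/E₁ = 0.2409/1.697 = 0.142.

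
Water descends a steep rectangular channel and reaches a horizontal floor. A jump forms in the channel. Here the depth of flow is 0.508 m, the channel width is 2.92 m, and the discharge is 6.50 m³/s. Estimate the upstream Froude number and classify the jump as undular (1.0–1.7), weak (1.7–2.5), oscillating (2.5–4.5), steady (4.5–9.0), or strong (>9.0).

q = Q/b = 6.50/2.92 = 2.23 m²/s; V₁ = q/y₁ = 4.38 m/s. Fr₁ = V₁/√(g·y₁) = 1.96.
Fr₁ = 1.96 lies in the weak range.

Fr₁ = 1.96; weak jump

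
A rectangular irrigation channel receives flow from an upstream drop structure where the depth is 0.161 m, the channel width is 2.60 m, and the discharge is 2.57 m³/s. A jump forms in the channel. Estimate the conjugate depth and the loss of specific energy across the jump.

q = Q/b = 2.57/2.60 = 0.988 m²/s; V₁ = q/y₁ = 6.14 m/s. Fr₁ = V₁/√(g·y₁) = 4.89.
From the momentum equation for a rectangular channel, y₂/y₁ = ½[√(1 + 8Fr₁²) − 1] = ½[√191.9 − 1] = 6.43.
y₂ = 6.43 × 0.161 = 1.03 m.
Head loss: ΔE = (y₂ − y₁)³/(4y₁y₂) = (1.03 − 0.161)³/(4×0.161×1.03) = 0.667/0.666 = 1.00 m.

y₂ = 1.03 m; ΔE = 1.00 m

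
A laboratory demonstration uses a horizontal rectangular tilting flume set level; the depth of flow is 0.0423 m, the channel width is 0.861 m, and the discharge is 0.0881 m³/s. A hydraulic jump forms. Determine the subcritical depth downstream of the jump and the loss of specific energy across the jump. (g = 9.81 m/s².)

y₂ = 0.204 m; ΔE = 0.123 m

q = Q/b = 0.0881/0.861 = 0.102 m²/s; V₁ = q/y₁ = 2.42 m/s. Fr₁ = V₁/√(g·y₁) = 3.76.
Bélanger equation: y₂/y₁ = ½[√(1 + 8Fr₁²) − 1] = ½[√113.8 − 1] = 4.83.
y₂ = 4.83 × 0.0423 = 0.204 m.
Head loss: ΔE = (y₂ − y₁)³/(4y₁y₂) = (0.204 − 0.0423)³/(4×0.0423×0.204) = 0.00427/0.0346 = 0.123 m.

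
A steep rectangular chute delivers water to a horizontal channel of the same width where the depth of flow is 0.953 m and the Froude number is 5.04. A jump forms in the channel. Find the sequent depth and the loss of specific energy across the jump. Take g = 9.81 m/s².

y₂ = 6.33 m; ΔE = 6.45 m

Fr₁ = 5.04 (given).
Bélanger equation: y₂/y₁ = ½[√(1 + 8Fr₁²) − 1] = ½[√204.2 − 1] = 6.65.
y₂ = 6.65 × 0.953 = 6.33 m.
Head loss: ΔE = (y₂ − y₁)³/(4y₁y₂) = (6.33 − 0.953)³/(4×0.953×6.33) = 156/24.1 = 6.45 m.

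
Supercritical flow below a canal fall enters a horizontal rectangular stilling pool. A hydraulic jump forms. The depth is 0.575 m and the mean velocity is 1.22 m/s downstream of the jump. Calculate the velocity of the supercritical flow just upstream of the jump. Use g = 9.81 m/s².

Fr₂ = V₂/√(g·y₂) = 1.22/√(9.81×0.575) = 0.514.
From the momentum equation (using Fr₂), y₁/y₂ = ½[√(1 + 8Fr₂²) − 1] = ½[√3.111 − 1] = 0.382.
y₁ = 0.382 × 0.575 = 0.220 m.
V₁ = q/y₁ = 0.701/0.220 = 3.19 m/s.

V₁ = 3.19 m/s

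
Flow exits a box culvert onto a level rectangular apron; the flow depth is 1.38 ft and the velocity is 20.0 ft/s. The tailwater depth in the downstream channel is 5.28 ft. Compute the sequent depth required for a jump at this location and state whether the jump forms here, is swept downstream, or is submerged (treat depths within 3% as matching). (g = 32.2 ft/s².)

y₂ = 5.21 ft; the jump forms here

Fr₁ = V₁/√(g·y₁) = 20.0/√(32.2×1.38) = 3.00.
By Bélanger, y₂/y₁ = ½[√(1 + 8Fr₁²) − 1] = ½[√73.01 − 1] = 3.77.
y₂ = 3.77 × 1.38 = 5.21 ft.
Tailwater y_tw = 5.28 ft: y_tw ≈ y₂, so the jump forms here.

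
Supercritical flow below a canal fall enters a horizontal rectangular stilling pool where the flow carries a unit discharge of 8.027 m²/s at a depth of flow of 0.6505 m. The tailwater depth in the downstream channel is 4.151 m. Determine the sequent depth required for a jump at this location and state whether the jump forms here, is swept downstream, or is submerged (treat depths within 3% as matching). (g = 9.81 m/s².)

V₁ = q/y₁ = 8.027/0.6505 = 12.34 m/s. Fr₁ = V₁/√(g·y₁) = 12.34/√(9.81×0.6505) = 4.885.
Bélanger equation: y₂/y₁ = ½[√(1 + 8Fr₁²) − 1] = ½[√191.89 − 1] = 6.426.
y₂ = 6.426 × 0.6505 = 4.180 m.
Tailwater y_tw = 4.151 m: y_tw ≈ y₂, so the jump forms here.

y₂ = 4.180 m; the jump forms here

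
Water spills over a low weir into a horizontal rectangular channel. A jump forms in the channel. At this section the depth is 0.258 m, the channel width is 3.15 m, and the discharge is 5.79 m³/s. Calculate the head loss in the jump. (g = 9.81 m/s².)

q = Q/b = 5.79/3.15 = 1.84 m²/s; V₁ = q/y₁ = 7.12 m/s. Fr₁ = V₁/√(g·y₁) = 4.48.
Conjugate-depth relation: y₂/y₁ = ½[√(1 + 8Fr₁²) − 1] = ½[√161.4 − 1] = 5.85.
y₂ = 5.85 × 0.258 = 1.51 m.
Head loss: ΔE = (y₂ − y₁)³/(4y₁y₂) = (1.51 − 0.258)³/(4×0.258×1.51) = 1.96/1.56 = 1.26 m.

ΔE = 1.26 m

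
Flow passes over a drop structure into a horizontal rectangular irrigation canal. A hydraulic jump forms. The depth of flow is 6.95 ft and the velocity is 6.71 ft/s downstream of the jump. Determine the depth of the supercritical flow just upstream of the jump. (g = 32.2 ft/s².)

Fr₂ = V₂/√(g·y₂) = 6.71/√(32.2×6.95) = 0.449.
Since the conjugate-depth ratio holds either way, y₁/y₂ = ½[√(1 + 8Fr₂²) − 1] = ½[√2.610 − 1] = 0.308.
y₁ = 0.308 × 6.95 = 2.14 ft.

y₁ = 2.14 ft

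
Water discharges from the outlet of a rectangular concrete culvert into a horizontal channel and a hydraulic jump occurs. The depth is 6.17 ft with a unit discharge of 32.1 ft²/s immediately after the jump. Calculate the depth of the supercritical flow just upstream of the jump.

V₂ = q/y₂ = 32.1/6.17 = 5.20 ft/s; Fr₂ = V₂/√(g·y₂) = 0.369.
From the momentum equation (using Fr₂), y₁/y₂ = ½[√(1 + 8Fr₂²) − 1] = ½[√2.090 − 1] = 0.223.
y₁ = 0.223 × 6.17 = 1.37 ft.

y₁ = 1.37 ft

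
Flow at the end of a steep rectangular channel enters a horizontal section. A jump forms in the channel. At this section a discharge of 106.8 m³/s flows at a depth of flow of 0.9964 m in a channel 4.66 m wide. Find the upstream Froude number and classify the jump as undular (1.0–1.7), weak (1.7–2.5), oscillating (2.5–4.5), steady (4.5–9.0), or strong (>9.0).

Fr₁ = 7.357; steady jump

q = Q/b = 106.8/4.66 = 22.92 m²/s; V₁ = q/y₁ = 23.00 m/s. Fr₁ = V₁/√(g·y₁) = 7.357.
Fr₁ = 7.357 lies in the steady range.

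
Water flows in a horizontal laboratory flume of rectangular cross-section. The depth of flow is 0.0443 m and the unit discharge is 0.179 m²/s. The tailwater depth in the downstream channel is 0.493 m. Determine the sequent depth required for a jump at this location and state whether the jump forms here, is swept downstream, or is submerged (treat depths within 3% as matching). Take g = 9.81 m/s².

V₁ = q/y₁ = 0.179/0.0443 = 4.04 m/s. Fr₁ = V₁/√(g·y₁) = 4.04/√(9.81×0.0443) = 6.13.
Conjugate-depth relation: y₂/y₁ = ½[√(1 + 8Fr₁²) − 1] = ½[√301.5 − 1] = 8.18.
y₂ = 8.18 × 0.0443 = 0.362 m.
Tailwater y_tw = 0.493 m: y_tw > y₂, so the jump is submerged.

y₂ = 0.362 m; the jump is submerged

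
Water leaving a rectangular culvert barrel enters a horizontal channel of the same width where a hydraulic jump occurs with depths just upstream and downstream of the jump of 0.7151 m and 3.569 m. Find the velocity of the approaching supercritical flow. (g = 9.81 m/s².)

V₁ = 10.24 m/s

For a rectangular channel the momentum equation gives q² = ½·g·y₁·y₂·(y₁ + y₂) = ½×9.81×0.7151×3.569×4.284 = 53.63.
q = √53.63 = 7.323 m²/s.
V₁ = q/y₁ = 7.323/0.7151 = 10.24 m/s.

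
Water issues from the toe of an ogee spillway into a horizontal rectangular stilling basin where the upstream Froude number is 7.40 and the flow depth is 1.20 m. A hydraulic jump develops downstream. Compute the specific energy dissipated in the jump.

Fr₁ = 7.40 (given).
Conjugate-depth relation: y₂/y₁ = ½[√(1 + 8Fr₁²) − 1] = ½[√439.1 − 1] = 9.98.
y₂ = 9.98 × 1.20 = 12.0 m.
Head loss: ΔE = (y₂ − y₁)³/(4y₁y₂) = (12.0 − 1.20)³/(4×1.20×12.0) = 1250/57.5 = 21.8 m.

ΔE = 21.8 m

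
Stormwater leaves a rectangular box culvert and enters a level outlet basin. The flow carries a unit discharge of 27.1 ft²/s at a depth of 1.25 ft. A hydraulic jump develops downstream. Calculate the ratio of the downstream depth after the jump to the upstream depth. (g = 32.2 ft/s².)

y₂/y₁ = 4.36

V₁ = q/y₁ = 27.1/1.25 = 21.7 ft/s. Fr₁ = V₁/√(g·y₁) = 21.7/√(32.2×1.25) = 3.42.
Bélanger equation: y₂/y₁ = ½[√(1 + 8Fr₁²) − 1] = ½[√94.42 − 1] = 4.36.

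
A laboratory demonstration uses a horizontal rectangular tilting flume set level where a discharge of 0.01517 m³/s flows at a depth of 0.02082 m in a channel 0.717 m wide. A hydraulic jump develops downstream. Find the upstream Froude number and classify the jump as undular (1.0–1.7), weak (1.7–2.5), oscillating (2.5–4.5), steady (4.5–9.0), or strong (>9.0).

Fr₁ = 2.249; weak jump

q = Q/b = 0.01517/0.717 = 0.02116 m²/s; V₁ = q/y₁ = 1.016 m/s. Fr₁ = V₁/√(g·y₁) = 2.249.
Fr₁ = 2.249 lies in the weak range.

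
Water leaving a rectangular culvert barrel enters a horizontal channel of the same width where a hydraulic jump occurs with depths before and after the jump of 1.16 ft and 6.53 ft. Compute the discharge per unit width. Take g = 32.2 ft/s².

For a rectangular channel the momentum equation gives q² = ½·g·y₁·y₂·(y₁ + y₂) = ½×32.2×1.16×6.53×7.69 = 938.
q = √938 = 30.6 ft²/s.

q = 30.6 ft²/s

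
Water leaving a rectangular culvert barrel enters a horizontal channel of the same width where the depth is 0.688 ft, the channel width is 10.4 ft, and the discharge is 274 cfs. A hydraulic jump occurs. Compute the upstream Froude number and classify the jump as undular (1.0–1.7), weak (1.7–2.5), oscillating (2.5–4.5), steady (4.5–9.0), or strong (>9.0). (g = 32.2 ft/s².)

q = Q/b = 274/10.4 = 26.3 ft²/s; V₁ = q/y₁ = 38.3 ft/s. Fr₁ = V₁/√(g·y₁) = 8.14.
Fr₁ = 8.14 lies in the steady range.

Fr₁ = 8.14; steady jump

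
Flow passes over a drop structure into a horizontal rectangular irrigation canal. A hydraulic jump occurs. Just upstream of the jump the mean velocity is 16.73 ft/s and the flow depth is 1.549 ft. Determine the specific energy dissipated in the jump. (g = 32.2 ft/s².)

Fr₁ = V₁/√(g·y₁) = 16.73/√(32.2×1.549) = 2.369.
Sequent-depth ratio: y₂/y₁ = ½[√(1 + 8Fr₁²) − 1] = ½[√45.893 − 1] = 2.887.
y₂ = 2.887 × 1.549 = 4.472 ft.
Head loss: ΔE = (y₂ − y₁)³/(4y₁y₂) = (4.472 − 1.549)³/(4×1.549×4.472) = 24.98/27.71 = 0.9015 ft.

ΔE = 0.9015 ft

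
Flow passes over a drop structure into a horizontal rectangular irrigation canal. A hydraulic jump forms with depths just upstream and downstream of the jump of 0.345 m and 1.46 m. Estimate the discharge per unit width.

q = 2.11 m²/s

For a rectangular channel the momentum equation gives q² = ½·g·y₁·y₂·(y₁ + y₂) = ½×9.81×0.345×1.46×1.80 = 4.46.
q = √4.46 = 2.11 m²/s.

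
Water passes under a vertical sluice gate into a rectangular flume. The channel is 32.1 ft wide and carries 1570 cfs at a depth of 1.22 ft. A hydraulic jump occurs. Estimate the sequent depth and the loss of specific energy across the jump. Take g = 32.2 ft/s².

q = Q/b = 1570/32.1 = 48.9 ft²/s; V₁ = q/y₁ = 40.1 ft/s. Fr₁ = V₁/√(g·y₁) = 6.40.
From the momentum equation for a rectangular channel, y₂/y₁ = ½[√(1 + 8Fr₁²) − 1] = ½[√328.3 − 1] = 8.56.
y₂ = 8.56 × 1.22 = 10.4 ft.
Head loss: ΔE = (y₂ − y₁)³/(4y₁y₂) = (10.4 − 1.22)³/(4×1.22×10.4) = 784/51.0 = 15.4 ft.

y₂ = 10.4 ft; ΔE = 15.4 ft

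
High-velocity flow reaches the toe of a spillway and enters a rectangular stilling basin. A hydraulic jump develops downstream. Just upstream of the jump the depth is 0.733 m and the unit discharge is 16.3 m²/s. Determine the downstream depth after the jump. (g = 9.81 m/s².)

y₂ = 8.24 m

V₁ = q/y₁ = 16.3/0.733 = 22.2 m/s. Fr₁ = V₁/√(g·y₁) = 22.2/√(9.81×0.733) = 8.29.
From the momentum equation for a rectangular channel, y₂/y₁ = ½[√(1 + 8Fr₁²) − 1] = ½[√551.2 − 1] = 11.2.
y₂ = 11.2 × 0.733 = 8.24 m.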